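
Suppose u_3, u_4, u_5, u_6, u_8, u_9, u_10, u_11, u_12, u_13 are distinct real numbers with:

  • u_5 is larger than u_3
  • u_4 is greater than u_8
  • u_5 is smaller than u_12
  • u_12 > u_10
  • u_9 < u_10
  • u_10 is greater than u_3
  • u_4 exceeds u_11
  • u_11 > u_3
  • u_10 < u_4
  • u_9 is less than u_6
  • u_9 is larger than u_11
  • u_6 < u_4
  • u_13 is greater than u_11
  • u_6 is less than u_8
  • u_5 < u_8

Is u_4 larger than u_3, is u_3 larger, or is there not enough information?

u_3 < u_11 and u_11 < u_9 give u_3 < u_9.
Then u_9 < u_6 extends the chain to u_6.
With u_6 < u_8: u_3 < u_11 < u_9 < u_6 < u_8.
Then u_8 < u_4 extends the chain to u_4.
So u_4 is larger.

u_4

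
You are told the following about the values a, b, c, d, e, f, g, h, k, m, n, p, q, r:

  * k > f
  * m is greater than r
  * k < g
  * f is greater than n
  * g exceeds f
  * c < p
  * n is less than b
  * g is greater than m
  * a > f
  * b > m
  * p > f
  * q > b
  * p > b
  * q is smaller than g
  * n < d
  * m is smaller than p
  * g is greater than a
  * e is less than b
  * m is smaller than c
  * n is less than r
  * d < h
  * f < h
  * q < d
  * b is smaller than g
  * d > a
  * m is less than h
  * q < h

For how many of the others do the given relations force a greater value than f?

The elements the relations force above f are k, a, d, h, p, g — no chain reaches any other.
That is 6.

6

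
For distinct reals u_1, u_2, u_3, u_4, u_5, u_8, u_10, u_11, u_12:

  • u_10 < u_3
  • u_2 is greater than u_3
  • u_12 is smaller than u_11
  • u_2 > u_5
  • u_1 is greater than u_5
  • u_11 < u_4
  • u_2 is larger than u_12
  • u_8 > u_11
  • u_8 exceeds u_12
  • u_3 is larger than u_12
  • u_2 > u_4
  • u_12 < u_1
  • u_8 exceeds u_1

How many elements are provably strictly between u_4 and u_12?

The relations place u_12 below u_4. An element lies strictly between them when it is forced above u_12 and also forced below u_4.
Above u_12: {u_1, u_11, u_3, u_8, u_2}. Below u_4: {u_11}.
Intersection: {u_11} — 1.

1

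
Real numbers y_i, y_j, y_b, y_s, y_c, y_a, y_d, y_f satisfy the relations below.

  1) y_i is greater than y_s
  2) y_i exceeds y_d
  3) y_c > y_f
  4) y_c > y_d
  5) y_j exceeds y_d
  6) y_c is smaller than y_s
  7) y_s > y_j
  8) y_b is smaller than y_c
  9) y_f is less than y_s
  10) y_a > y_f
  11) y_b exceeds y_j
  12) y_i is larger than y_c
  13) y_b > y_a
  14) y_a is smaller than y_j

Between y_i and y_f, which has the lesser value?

Link the given pairs in sequence: y_f < y_a; y_a < y_j; y_j < y_b; y_b < y_c; y_c < y_s; y_s < y_i.
Chaining these gives y_f < y_a < y_j < y_b < y_c < y_s < y_i.
So y_f < y_i; y_f is the smaller of the two.

y_f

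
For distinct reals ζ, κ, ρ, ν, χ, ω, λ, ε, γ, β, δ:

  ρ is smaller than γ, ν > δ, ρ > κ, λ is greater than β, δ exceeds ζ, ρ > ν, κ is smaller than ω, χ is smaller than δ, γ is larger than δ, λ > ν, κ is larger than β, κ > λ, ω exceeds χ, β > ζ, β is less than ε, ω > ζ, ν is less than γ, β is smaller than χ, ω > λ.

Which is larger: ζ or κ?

Following the relations from ζ: ζ < β < χ < δ < ν < λ < κ.
So ζ < κ; κ is the larger of the two.

κ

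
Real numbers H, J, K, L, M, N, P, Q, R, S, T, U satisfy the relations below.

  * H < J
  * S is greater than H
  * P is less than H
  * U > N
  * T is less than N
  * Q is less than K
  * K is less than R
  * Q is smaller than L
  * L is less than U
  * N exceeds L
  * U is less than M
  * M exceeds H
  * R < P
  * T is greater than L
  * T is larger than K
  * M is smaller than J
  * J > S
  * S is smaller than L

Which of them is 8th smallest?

Chaining the given pairs: Q < K < R < P < H < S < L < T < N < U < M < J.
The 8th smallest is T.

T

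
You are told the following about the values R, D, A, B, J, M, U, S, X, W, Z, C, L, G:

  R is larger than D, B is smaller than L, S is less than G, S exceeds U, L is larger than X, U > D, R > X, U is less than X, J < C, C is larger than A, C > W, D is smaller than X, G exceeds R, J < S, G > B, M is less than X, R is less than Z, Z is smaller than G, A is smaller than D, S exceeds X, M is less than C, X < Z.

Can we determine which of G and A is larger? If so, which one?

G

Following the relations from A: A < D < U < S < G.
So G is larger.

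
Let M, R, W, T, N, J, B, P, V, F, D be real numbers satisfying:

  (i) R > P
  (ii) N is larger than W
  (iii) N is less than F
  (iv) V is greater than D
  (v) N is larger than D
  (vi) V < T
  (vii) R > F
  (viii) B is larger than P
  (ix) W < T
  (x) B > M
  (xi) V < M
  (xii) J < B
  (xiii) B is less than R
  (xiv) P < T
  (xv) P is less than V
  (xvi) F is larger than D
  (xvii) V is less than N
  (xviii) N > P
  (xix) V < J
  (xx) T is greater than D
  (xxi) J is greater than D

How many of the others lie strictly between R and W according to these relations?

2

The relations place W below R. An element lies strictly between them when it is forced above W and also forced below R.
Above W: {T, N, F}. Below R: {P, D, V, M, J, N, B, F}.
Intersection: {N, F} — 2.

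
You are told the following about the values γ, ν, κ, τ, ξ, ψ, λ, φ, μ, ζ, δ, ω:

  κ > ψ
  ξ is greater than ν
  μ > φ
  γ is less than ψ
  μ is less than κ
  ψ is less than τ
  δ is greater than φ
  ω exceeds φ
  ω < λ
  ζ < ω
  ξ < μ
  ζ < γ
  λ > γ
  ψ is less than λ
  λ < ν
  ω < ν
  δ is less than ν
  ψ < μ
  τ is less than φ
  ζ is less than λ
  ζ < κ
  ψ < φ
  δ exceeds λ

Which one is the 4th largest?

The consecutive relations fix a unique order: ζ < γ < ψ < τ < φ < ω < λ < δ < ν < ξ < μ < κ.
Counting 4 from the largest end gives ν.

ν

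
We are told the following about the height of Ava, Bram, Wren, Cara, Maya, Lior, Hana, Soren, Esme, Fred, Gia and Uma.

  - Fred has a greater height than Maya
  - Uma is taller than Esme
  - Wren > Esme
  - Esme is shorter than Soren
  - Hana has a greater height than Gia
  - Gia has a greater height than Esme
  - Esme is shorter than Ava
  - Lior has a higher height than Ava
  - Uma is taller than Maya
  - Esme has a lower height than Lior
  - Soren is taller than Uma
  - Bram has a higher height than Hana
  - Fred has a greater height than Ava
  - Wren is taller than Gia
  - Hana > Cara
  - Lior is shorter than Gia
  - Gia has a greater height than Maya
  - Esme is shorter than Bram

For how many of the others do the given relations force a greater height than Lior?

4

The elements the relations force above Lior are Gia, Hana, Wren, Bram — no chain reaches any other.
That is 4.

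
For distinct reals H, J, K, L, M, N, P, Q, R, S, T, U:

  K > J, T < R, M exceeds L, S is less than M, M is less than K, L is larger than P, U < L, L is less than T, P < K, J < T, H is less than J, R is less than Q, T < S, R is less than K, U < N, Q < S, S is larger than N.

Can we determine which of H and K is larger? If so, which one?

K

Chaining the given relations: H < J < T < R < Q < S < M < K.
So K is larger.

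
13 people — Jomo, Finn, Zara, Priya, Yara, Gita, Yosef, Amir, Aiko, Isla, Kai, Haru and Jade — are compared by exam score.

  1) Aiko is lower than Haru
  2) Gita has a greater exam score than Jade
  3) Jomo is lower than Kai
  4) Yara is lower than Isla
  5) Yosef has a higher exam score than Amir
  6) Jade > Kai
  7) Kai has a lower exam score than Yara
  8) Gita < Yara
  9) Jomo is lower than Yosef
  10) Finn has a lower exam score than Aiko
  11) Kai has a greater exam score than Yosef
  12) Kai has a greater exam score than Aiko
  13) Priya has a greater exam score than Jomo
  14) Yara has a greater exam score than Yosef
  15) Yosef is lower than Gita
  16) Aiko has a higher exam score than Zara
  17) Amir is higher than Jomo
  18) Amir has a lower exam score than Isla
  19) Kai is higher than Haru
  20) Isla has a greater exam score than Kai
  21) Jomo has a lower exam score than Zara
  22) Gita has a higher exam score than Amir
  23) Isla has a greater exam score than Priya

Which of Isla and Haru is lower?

Haru < Kai and Kai < Jade give Haru < Jade.
Then Jade < Gita extends the chain to Gita.
Then Gita < Yara extends the chain to Yara.
Then Yara < Isla extends the chain to Isla.
So Haru < Isla; Haru is the lower of the two.

Haru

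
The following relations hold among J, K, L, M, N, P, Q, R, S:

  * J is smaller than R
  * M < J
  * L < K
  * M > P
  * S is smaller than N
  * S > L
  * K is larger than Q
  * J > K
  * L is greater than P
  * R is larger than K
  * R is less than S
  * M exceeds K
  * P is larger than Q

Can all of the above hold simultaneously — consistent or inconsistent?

consistent

The single ordering Q < P < L < K < M < J < R < S < N satisfies every listed relation, so no contradiction arises.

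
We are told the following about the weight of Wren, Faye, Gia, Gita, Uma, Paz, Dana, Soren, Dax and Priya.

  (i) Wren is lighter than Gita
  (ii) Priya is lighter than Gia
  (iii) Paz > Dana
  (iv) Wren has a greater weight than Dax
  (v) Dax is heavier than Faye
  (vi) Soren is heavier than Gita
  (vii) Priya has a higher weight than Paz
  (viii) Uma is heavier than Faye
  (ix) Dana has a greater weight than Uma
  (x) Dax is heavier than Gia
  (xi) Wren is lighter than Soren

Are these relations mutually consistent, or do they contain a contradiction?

consistent

Every relation is compatible with Faye < Uma < Dana < Paz < Priya < Gia < Dax < Wren < Gita < Soren; the set is consistent.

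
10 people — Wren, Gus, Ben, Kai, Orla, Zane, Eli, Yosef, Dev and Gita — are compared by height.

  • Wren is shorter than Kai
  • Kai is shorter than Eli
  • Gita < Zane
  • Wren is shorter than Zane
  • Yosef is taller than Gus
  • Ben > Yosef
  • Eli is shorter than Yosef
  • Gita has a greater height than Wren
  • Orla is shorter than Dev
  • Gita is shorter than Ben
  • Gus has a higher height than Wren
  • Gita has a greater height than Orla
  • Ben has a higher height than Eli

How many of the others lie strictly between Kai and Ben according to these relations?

Chaining upward from Kai reaches: Eli, Yosef.
Chaining downward from Ben reaches: Wren, Gus, Orla, Gita, Eli, Yosef.
Strictly between Kai and Ben are those in both lists: Eli, Yosef — 2 elements.

2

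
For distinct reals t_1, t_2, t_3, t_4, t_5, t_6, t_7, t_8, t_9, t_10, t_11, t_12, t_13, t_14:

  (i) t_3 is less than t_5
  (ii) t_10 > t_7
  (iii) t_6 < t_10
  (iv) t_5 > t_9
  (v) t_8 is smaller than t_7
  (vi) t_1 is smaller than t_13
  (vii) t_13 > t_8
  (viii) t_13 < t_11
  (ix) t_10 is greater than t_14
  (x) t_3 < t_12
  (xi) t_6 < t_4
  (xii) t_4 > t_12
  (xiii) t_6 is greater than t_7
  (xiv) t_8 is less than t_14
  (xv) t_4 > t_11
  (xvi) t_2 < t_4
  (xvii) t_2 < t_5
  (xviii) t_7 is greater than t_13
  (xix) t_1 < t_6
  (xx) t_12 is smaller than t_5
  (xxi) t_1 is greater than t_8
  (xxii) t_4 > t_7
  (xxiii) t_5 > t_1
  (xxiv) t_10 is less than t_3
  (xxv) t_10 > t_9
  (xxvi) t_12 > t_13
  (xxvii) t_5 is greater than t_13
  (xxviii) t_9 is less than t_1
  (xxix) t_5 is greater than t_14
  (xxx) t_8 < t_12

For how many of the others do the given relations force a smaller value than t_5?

11

From t_5 the given relations immediately reach t_9, t_1, t_13, t_14, t_2, t_3, t_12.
From those, t_8, t_10 — 9 in total.
From those, t_7, t_6 — 11 in total.
Nothing else is reachable below t_5; 11 in all.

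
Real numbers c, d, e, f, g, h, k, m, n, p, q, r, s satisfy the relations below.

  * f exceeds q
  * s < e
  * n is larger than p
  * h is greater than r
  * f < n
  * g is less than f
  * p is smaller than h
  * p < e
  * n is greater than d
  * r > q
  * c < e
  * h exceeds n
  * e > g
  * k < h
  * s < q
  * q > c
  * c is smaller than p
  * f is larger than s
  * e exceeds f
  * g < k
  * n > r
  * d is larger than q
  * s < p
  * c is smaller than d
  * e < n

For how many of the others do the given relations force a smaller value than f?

Directly below f: s, g, q.
One step further: c (4 so far).
Nothing else is reachable below f; 4 in all.

4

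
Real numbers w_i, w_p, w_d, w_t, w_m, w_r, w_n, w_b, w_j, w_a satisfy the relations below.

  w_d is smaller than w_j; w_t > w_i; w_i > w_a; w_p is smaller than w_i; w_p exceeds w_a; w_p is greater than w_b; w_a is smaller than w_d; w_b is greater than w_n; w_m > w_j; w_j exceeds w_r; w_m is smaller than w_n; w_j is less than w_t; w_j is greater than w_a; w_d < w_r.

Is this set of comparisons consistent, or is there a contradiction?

consistent

Every relation is compatible with w_a < w_d < w_r < w_j < w_m < w_n < w_b < w_p < w_i < w_t; the set is consistent.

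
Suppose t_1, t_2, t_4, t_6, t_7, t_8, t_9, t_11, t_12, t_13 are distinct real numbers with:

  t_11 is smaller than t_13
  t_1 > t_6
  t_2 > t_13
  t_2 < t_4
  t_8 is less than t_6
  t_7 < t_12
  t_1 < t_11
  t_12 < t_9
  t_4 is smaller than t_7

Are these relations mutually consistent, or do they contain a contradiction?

Every relation is compatible with t_8 < t_6 < t_1 < t_11 < t_13 < t_2 < t_4 < t_7 < t_12 < t_9; the set is consistent.

consistent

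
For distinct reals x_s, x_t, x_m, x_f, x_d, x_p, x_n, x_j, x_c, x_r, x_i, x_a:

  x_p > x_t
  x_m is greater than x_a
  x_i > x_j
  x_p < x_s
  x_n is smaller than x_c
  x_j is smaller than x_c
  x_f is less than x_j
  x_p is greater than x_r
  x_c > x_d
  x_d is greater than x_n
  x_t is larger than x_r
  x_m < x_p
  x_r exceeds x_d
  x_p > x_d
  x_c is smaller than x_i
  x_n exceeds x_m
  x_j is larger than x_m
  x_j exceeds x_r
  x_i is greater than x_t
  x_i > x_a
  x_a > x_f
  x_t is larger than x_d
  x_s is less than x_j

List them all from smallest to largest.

x_f < x_a < x_m < x_n < x_d < x_r < x_t < x_p < x_s < x_j < x_c < x_i

The consecutive links are each given: x_f < x_a; x_a < x_m; x_m < x_n; x_n < x_d; x_d < x_r; x_r < x_t; x_t < x_p; x_p < x_s; x_s < x_j; x_j < x_c; x_c < x_i.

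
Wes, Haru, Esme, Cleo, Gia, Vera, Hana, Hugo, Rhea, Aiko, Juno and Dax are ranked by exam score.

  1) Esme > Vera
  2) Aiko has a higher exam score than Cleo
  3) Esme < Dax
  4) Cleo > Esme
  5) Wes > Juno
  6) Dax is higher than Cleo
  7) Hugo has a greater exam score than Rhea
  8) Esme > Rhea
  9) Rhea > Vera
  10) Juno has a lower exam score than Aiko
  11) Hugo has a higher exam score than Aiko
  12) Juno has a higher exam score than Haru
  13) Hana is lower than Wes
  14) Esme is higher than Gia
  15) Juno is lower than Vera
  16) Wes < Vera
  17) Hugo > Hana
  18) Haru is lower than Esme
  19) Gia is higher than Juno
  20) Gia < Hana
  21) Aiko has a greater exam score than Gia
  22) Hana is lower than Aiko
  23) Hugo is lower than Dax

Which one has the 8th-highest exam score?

Wes

Chaining the given pairs: Haru < Juno < Gia < Hana < Wes < Vera < Rhea < Esme < Cleo < Aiko < Hugo < Dax.
The 8th largest is Wes.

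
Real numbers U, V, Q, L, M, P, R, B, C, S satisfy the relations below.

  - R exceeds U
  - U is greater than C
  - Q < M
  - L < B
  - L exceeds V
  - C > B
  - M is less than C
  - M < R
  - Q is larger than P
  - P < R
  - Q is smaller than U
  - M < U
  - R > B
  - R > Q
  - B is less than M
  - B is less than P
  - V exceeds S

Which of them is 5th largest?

Piecing the relations together gives one ordering: S < V < L < B < P < Q < M < C < U < R.
Counting 5 from the largest end gives Q.

Q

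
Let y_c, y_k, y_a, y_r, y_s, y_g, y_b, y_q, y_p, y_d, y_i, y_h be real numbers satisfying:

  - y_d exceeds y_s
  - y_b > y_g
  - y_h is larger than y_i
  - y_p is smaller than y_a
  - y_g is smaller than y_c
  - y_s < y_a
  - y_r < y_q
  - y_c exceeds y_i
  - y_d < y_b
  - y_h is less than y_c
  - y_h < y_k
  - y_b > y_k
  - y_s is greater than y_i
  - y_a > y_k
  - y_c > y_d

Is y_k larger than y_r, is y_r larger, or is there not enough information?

undetermined

Following every chain through y_r: above y_r we get y_q.
y_k is not reached, and no chain runs the other way from y_k to y_r.
So the given relations leave the order of y_r and y_k undetermined.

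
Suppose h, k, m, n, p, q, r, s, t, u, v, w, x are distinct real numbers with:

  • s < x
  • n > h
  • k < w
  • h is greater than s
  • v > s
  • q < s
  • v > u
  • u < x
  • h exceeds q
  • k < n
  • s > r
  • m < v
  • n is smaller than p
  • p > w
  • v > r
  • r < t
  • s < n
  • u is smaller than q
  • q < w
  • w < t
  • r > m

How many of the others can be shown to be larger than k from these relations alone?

4

Directly above k: w, n.
One step further: t, p (4 so far).
No other element is forced above k by the given relations, so the count is 4.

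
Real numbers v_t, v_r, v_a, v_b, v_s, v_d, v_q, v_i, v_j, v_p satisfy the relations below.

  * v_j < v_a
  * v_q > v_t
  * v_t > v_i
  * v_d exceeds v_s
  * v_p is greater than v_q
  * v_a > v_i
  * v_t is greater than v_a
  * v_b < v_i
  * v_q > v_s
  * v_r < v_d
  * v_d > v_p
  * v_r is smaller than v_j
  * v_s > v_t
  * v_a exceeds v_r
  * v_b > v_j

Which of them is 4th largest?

v_s

The consecutive relations fix a unique order: v_r < v_j < v_b < v_i < v_a < v_t < v_s < v_q < v_p < v_d.
Counting 4 from the largest end gives v_s.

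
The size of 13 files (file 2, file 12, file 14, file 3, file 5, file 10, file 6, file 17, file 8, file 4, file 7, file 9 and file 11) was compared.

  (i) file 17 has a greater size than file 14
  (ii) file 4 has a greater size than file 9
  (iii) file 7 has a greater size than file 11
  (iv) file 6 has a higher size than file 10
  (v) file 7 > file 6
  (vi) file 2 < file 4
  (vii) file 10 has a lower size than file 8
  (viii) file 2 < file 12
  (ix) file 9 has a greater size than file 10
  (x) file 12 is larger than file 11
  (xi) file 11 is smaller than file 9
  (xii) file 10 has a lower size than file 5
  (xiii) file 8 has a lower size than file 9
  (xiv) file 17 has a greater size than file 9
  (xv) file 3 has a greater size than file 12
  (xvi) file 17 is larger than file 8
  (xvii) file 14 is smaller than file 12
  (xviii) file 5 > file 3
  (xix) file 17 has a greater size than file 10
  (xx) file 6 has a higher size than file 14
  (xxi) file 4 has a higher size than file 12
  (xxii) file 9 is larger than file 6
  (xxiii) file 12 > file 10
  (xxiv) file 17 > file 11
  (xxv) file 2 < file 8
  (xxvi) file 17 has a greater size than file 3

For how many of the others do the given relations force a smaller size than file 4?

From file 4 the given relations immediately reach file 2, file 9, file 12.
From those, file 10, file 14, file 11, file 8, file 6 — 8 in total.
Nothing else is reachable below file 4; 8 in all.

8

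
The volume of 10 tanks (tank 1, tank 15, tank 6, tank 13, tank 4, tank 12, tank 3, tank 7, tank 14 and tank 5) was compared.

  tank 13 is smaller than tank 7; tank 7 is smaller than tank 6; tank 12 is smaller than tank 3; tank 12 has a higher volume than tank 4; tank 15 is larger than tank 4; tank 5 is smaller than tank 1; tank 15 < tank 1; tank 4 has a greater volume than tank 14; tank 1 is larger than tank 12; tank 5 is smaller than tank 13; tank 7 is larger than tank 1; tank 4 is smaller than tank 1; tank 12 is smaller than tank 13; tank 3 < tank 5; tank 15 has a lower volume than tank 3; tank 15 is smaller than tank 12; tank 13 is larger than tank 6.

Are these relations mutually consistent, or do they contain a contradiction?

inconsistent

Chaining the given relations yields tank 7 < tank 6 < tank 13, so tank 7 < tank 13. But one relation states tank 13 < tank 7. These cannot both hold.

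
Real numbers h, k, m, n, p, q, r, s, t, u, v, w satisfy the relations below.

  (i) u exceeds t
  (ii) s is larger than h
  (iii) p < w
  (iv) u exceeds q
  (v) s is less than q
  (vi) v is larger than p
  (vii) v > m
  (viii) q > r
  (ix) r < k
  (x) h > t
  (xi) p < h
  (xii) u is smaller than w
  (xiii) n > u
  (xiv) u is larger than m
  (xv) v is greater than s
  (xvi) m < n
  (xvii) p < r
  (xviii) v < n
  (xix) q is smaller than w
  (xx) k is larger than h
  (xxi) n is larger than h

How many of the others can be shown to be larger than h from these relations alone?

7

The elements the relations force above h are s, v, q, u, n, k, w — no chain reaches any other.
That is 7.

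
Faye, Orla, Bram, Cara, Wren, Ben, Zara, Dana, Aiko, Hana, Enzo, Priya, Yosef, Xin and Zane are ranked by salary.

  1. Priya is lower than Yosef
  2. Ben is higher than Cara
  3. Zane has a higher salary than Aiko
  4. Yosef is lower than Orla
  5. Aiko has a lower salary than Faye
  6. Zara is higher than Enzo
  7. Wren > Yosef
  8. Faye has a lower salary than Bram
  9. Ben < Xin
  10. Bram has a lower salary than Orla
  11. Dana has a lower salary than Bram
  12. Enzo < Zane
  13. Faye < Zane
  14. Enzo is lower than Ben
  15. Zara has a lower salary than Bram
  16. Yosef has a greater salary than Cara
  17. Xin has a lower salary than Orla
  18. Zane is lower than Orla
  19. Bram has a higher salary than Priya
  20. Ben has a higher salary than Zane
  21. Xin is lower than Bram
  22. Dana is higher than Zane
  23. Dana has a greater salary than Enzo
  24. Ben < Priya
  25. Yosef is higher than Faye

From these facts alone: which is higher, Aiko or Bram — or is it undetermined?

Link the given pairs in sequence: Aiko < Faye; Faye < Zane; Zane < Ben; Ben < Priya; Priya < Bram.
Together: Aiko < Faye < Zane < Ben < Priya < Bram.
So Bram is higher.

Bram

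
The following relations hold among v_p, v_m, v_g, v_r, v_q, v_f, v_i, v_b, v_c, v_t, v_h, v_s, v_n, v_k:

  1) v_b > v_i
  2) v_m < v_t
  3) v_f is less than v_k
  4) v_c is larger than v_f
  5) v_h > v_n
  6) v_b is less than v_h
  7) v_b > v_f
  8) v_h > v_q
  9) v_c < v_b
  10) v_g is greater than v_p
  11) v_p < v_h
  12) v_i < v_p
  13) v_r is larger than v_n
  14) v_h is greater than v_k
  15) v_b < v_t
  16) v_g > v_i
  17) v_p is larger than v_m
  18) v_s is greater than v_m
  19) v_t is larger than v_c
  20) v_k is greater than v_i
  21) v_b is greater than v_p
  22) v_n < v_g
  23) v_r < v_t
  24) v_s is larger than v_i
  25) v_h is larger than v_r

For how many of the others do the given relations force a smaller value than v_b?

5

Directly below v_b: v_f, v_i, v_c, v_p.
One step further: v_m (5 so far).
Nothing else is reachable below v_b; 5 in all.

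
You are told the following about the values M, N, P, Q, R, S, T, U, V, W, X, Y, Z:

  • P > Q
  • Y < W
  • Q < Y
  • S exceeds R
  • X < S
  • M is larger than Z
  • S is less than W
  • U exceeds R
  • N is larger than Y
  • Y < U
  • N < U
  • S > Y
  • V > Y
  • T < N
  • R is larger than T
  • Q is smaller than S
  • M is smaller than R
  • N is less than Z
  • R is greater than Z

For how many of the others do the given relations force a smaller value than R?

The elements the relations force below R are Q, Y, T, N, Z, M — no chain reaches any other.
That is 6.

6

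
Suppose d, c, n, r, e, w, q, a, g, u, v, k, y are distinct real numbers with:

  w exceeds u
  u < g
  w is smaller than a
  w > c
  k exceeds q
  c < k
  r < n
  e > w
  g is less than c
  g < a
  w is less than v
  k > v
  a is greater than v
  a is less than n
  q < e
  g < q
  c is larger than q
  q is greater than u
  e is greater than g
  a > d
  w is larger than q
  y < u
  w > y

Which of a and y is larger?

Link the given pairs in sequence: y < u; u < g; g < q; q < c; c < w; w < v; v < a.
Chaining these gives y < u < g < q < c < w < v < a.
So y < a; a is the larger of the two.

a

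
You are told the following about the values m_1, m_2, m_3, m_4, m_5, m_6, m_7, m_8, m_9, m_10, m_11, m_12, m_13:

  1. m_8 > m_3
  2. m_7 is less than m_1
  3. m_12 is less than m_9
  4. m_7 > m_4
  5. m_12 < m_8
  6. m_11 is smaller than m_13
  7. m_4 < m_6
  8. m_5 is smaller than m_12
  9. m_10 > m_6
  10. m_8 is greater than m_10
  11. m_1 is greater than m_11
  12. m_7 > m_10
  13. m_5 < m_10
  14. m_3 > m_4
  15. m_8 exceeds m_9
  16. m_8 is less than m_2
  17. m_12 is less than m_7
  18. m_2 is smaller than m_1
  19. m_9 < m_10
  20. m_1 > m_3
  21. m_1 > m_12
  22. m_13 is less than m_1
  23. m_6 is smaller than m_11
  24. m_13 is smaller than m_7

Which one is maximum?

m_1

Chaining downward from m_1: directly below it, m_11, m_3, m_12, m_13, m_7, m_2; then m_4, m_5, m_6, m_10, m_8; then m_9.
That covers every other element, and nothing is given above m_1, so m_1 is the maximum.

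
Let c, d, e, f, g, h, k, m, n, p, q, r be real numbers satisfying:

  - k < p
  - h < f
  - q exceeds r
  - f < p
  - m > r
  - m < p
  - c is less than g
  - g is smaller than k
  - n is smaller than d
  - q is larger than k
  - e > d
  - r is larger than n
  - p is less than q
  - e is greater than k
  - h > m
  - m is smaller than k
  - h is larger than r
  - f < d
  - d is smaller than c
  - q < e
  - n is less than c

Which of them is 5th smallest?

f

Piecing the relations together gives one ordering: n < r < m < h < f < d < c < g < k < p < q < e.
The 5th smallest is f.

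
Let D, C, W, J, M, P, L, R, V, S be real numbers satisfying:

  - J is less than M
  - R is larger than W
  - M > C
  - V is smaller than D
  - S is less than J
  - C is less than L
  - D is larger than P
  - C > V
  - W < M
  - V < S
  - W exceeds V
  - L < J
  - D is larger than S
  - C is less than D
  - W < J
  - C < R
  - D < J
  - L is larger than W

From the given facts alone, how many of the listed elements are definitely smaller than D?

4

The elements the relations force below D are V, C, S, P — no chain reaches any other.
That is 4.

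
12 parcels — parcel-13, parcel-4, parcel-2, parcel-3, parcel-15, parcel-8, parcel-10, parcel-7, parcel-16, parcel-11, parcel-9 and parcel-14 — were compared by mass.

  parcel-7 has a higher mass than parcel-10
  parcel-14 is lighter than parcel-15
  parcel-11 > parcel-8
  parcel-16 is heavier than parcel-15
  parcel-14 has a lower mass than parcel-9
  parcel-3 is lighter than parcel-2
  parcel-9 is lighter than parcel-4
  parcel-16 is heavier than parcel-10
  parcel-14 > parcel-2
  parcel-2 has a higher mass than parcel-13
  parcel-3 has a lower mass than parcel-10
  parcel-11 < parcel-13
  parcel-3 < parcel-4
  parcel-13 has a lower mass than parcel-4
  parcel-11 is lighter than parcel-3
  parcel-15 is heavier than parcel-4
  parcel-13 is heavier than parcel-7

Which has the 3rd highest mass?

parcel-4

Chaining the given pairs: parcel-8 < parcel-11 < parcel-3 < parcel-10 < parcel-7 < parcel-13 < parcel-2 < parcel-14 < parcel-9 < parcel-4 < parcel-15 < parcel-16.
The 3rd largest is parcel-4.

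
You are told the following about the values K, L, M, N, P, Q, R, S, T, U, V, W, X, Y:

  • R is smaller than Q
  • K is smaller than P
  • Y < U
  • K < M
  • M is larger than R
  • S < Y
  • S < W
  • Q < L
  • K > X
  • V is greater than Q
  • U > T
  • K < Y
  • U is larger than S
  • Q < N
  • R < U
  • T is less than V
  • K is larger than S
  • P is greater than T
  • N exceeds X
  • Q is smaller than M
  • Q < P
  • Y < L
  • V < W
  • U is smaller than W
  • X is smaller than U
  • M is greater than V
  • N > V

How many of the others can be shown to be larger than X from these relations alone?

From X the given relations immediately reach K, N, U.
From those, M, Y, P, W — 7 in total.
From those, L — 8 in total.
Nothing else is reachable above X; 8 in all.

8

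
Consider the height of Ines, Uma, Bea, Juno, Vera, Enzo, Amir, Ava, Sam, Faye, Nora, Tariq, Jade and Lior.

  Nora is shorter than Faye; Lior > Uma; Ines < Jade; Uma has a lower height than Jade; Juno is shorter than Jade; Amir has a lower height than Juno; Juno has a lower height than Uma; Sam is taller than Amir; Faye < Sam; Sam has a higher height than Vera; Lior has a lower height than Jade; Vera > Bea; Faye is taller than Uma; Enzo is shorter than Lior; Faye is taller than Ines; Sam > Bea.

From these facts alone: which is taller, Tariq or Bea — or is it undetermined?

undetermined

Following every chain through Tariq: nothing is chained to Tariq.
Bea is not reached, and no chain runs the other way from Bea to Tariq.
So the given relations leave the order of Tariq and Bea undetermined.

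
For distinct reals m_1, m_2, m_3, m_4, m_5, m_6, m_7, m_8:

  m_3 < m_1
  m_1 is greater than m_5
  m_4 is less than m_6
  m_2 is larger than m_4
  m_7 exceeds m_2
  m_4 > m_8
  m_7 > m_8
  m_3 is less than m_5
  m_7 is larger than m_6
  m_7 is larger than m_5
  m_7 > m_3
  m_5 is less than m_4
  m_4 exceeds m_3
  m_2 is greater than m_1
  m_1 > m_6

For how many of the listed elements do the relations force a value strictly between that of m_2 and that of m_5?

3

The relations place m_5 below m_2. An element lies strictly between them when it is forced above m_5 and also forced below m_2.
Above m_5: {m_4, m_6, m_1, m_7}. Below m_2: {m_8, m_3, m_4, m_6, m_1}.
Intersection: {m_4, m_6, m_1} — 3.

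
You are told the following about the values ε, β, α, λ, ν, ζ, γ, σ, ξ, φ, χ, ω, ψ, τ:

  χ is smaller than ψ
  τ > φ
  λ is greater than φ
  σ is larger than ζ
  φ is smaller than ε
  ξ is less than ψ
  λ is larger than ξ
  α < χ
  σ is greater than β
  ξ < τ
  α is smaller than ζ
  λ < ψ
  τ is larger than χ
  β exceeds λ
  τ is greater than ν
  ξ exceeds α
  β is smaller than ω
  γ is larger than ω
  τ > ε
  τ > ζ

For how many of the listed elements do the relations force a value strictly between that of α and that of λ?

1

The relations place α below λ. An element lies strictly between them when it is forced above α and also forced below λ.
Above α: {ξ, ζ, β, ω, χ, ψ, σ, τ, γ}. Below λ: {φ, ξ}.
Intersection: {ξ} — 1.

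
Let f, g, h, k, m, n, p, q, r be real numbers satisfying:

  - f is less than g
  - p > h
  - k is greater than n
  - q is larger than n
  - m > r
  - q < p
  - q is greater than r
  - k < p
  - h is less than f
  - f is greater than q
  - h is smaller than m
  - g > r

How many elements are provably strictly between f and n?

The relations place n below f. An element lies strictly between them when it is forced above n and also forced below f.
Above n: {k, q, g, p}. Below f: {r, h, q}.
Intersection: {q} — 1.

1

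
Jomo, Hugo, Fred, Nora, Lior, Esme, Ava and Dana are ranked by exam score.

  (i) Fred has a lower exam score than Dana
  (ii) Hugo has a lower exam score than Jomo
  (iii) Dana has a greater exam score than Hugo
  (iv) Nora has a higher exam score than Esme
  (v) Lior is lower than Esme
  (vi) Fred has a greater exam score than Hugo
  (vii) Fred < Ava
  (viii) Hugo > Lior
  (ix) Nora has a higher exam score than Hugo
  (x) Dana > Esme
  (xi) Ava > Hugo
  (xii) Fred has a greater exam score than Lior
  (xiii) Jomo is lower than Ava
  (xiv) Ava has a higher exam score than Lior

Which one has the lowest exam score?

Lior

Esme is not least since Lior < Esme; Hugo is not least since Lior < Hugo; Fred is not least since Lior < Fred; Dana is not least since Hugo < Dana; Jomo is not least since Hugo < Jomo; Nora is not least since Hugo < Nora; Ava is not least since Lior < Ava.
Only Lior has nothing below it, so Lior is the lowest exam score.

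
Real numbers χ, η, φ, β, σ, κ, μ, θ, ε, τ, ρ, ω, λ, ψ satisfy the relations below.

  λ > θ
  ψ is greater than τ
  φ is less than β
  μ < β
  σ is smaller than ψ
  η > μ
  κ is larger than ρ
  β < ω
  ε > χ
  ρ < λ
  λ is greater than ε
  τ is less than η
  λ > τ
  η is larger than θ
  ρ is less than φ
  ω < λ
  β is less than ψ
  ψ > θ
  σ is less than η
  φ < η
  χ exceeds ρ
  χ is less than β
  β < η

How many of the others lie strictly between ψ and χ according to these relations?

Chaining upward from χ reaches: ε, β, ω, η, λ.
Chaining downward from ψ reaches: σ, ρ, φ, μ, β, θ, τ.
Strictly between χ and ψ are those in both lists: β — 1 element.

1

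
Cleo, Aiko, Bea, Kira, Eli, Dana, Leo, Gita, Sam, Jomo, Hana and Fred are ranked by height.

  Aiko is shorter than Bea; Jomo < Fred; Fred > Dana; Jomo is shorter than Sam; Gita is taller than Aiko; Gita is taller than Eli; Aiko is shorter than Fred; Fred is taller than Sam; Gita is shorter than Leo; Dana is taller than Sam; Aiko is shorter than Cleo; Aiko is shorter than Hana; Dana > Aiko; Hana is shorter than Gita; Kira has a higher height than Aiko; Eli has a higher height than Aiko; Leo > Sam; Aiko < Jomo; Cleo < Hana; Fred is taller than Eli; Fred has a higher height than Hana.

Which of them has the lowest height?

Aiko

Eli is not least since Aiko < Eli; Jomo is not least since Aiko < Jomo; Kira is not least since Aiko < Kira; Sam is not least since Jomo < Sam; Cleo is not least since Aiko < Cleo; Hana is not least since Cleo < Hana; Gita is not least since Aiko < Gita; Dana is not least since Aiko < Dana; Fred is not least since Sam < Fred; Leo is not least since Gita < Leo; Bea is not least since Aiko < Bea.
Only Aiko has nothing below it, so Aiko is the lowest height.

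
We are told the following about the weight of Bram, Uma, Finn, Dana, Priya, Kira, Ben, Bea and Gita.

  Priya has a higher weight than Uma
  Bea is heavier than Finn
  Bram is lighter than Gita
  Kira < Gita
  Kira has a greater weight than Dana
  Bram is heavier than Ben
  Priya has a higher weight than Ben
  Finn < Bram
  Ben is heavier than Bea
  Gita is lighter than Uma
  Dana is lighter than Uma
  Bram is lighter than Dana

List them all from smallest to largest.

Nothing is placed below Finn, so it is least; from there Finn < Bea; Bea < Ben; Ben < Bram; Bram < Dana; Dana < Kira; Kira < Gita; Gita < Uma; Uma < Priya, each given directly.

Finn < Bea < Ben < Bram < Dana < Kira < Gita < Uma < Priya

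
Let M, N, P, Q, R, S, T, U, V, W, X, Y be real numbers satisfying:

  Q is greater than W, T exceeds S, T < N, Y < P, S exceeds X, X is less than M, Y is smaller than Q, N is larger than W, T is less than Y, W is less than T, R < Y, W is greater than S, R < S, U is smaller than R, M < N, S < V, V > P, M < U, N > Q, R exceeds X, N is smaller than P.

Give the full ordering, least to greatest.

X < M < U < R < S < W < T < Y < Q < N < P < V

Nothing is placed below X, so it is least; from there X < M; M < U; U < R; R < S; S < W; W < T; T < Y; Y < Q; Q < N; N < P; P < V, each given directly.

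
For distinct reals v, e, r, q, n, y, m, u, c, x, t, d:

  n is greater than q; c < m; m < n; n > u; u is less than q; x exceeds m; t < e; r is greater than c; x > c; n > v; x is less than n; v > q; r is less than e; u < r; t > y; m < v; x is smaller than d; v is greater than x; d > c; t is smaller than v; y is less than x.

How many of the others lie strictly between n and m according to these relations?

2

The relations place m below n. An element lies strictly between them when it is forced above m and also forced below n.
Above m: {x, v, d}. Below n: {c, y, u, x, q, t, v}.
Intersection: {x, v} — 2.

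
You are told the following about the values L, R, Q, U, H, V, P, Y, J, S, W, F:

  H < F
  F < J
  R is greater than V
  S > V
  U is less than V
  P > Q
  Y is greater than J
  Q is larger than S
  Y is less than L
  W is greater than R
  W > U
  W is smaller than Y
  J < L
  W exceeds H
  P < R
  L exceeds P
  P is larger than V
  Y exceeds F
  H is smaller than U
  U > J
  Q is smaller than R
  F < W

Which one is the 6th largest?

Piecing the relations together gives one ordering: H < F < J < U < V < S < Q < P < R < W < Y < L.
The 6th largest is Q.

Q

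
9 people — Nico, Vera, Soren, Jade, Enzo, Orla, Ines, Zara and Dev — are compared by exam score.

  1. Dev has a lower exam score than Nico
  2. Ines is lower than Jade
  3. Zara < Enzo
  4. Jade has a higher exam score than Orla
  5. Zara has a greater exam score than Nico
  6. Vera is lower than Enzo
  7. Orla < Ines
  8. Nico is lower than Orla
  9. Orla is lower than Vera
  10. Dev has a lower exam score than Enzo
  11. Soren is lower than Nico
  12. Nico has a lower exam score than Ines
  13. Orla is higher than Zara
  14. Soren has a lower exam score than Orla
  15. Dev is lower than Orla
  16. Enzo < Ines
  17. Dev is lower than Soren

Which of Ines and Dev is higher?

Ines

The relevant relations are Dev < Soren; Soren < Nico; Nico < Zara; Zara < Orla; Orla < Vera; Vera < Enzo; Enzo < Ines.
Together: Dev < Soren < Nico < Zara < Orla < Vera < Enzo < Ines.
So Dev < Ines; Ines is the higher of the two.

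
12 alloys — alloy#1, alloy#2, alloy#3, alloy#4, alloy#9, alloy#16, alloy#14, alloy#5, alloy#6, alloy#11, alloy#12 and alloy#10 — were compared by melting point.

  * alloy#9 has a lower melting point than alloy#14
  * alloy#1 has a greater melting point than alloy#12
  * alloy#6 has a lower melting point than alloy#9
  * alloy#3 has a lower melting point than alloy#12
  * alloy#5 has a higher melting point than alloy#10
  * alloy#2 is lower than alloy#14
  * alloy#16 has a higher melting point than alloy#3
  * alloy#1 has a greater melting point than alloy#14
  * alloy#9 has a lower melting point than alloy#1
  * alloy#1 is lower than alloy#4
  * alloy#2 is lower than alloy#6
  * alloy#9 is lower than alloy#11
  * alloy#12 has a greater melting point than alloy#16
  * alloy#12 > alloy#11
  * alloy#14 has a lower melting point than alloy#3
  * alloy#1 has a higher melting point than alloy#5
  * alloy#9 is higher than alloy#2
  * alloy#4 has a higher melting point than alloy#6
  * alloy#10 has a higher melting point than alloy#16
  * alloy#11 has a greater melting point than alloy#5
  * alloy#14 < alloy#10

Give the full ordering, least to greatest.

Nothing is placed below alloy#2, so it is least; from there alloy#2 < alloy#6; alloy#6 < alloy#9; alloy#9 < alloy#14; alloy#14 < alloy#3; alloy#3 < alloy#16; alloy#16 < alloy#10; alloy#10 < alloy#5; alloy#5 < alloy#11; alloy#11 < alloy#12; alloy#12 < alloy#1; alloy#1 < alloy#4, each given directly.

alloy#2 < alloy#6 < alloy#9 < alloy#14 < alloy#3 < alloy#16 < alloy#10 < alloy#5 < alloy#11 < alloy#12 < alloy#1 < alloy#4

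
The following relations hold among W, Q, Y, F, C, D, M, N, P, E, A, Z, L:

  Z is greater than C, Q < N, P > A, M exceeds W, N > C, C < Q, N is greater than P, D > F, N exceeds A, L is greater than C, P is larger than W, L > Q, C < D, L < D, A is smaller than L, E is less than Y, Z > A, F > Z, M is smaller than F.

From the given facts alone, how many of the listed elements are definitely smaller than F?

5

The elements the relations force below F are A, C, Z, W, M — no chain reaches any other.
That is 5.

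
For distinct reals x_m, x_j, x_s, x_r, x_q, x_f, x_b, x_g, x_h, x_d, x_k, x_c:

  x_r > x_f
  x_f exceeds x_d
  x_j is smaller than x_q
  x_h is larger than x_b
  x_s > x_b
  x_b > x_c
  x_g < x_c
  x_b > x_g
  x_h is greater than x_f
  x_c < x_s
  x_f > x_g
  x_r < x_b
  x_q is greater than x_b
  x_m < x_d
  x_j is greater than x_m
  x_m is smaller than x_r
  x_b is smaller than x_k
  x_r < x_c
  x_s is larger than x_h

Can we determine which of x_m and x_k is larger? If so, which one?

x_m < x_d and x_d < x_f give x_m < x_f.
Then x_f < x_r extends the chain to x_r.
With x_r < x_c: x_m < x_d < x_f < x_r < x_c.
With x_c < x_b: x_m < x_d < x_f < x_r < x_c < x_b.
With x_b < x_k: x_m < x_d < x_f < x_r < x_c < x_b < x_k.
So x_k is larger.

x_k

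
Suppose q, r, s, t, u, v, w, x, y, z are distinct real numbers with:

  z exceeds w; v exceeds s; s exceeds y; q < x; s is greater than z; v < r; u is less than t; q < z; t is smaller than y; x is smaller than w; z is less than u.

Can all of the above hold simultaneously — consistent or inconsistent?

consistent

The single ordering q < x < w < z < u < t < y < s < v < r satisfies every listed relation, so no contradiction arises.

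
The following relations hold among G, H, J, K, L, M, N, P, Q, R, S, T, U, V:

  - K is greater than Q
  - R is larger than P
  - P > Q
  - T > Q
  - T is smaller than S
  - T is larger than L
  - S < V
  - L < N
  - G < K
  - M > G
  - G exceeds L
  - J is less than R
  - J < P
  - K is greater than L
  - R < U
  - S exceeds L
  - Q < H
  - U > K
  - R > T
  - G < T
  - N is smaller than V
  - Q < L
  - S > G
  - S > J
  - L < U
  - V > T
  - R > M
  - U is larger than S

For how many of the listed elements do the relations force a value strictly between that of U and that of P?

The relations place P below U. An element lies strictly between them when it is forced above P and also forced below U.
Above P: {R}. Below U: {Q, L, G, M, J, T, S, R, K}.
Intersection: {R} — 1.

1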